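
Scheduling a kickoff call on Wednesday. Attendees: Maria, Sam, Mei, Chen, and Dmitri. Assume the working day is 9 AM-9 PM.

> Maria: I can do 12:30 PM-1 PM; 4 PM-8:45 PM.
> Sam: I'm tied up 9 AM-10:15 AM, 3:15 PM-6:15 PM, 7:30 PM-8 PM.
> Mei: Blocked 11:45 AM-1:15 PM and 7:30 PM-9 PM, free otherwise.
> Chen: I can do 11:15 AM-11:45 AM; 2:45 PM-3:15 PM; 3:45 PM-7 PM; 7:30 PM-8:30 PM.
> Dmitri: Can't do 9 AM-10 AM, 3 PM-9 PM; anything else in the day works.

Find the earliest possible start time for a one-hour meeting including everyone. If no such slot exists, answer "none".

none

Maria free: 12:30-13:00, 16:00-20:45.
Sam free: 10:15-15:15, 18:15-19:30, 20:00-21:00 (invert busy blocks within the working day).
Mei free: 09:00-11:45, 13:15-19:30 (invert busy blocks within the working day).
Chen free: 11:15-11:45, 14:45-15:15, 15:45-19:00, 19:30-20:30.
Dmitri free: 10:00-15:00 (invert busy blocks within the working day).
Maria ∩ Sam: 12:30-13:00, 18:15-19:30, 20:00-20:45.
Maria ∩ Sam ∩ Mei: 18:15-19:30.
Maria ∩ Sam ∩ Mei ∩ Chen: 18:15-19:00.
Maria ∩ Sam ∩ Mei ∩ Chen ∩ Dmitri: ∅.
There is no time when everyone is free.
No common window is at least 60 minutes long.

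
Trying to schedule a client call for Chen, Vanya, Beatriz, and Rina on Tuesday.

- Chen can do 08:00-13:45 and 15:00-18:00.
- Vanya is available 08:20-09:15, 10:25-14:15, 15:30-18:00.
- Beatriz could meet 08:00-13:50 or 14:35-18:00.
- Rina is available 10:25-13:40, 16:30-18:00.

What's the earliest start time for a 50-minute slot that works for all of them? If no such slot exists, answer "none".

10:25

Chen ∩ Vanya: 08:20-09:15, 10:25-13:45, 15:30-18:00.
Chen ∩ Vanya ∩ Beatriz: 08:20-09:15, 10:25-13:45, 15:30-18:00.
Chen ∩ Vanya ∩ Beatriz ∩ Rina: 10:25-13:40, 16:30-18:00.
The first common window of at least 50 minutes is 10:25-13:40, so the earliest start is 10:25.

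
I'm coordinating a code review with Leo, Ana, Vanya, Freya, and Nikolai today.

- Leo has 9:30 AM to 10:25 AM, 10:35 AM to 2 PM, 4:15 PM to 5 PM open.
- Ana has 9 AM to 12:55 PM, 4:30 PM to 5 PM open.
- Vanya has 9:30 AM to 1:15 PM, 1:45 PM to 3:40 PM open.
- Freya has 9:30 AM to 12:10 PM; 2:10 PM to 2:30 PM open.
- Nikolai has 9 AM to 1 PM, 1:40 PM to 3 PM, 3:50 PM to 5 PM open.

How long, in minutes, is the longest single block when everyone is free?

Leo ∩ Ana: 09:30-10:25, 10:35-12:55, 16:30-17:00.
Leo ∩ Ana ∩ Vanya: 09:30-10:25, 10:35-12:55.
Leo ∩ Ana ∩ Vanya ∩ Freya: 09:30-10:25, 10:35-12:10.
Leo ∩ Ana ∩ Vanya ∩ Freya ∩ Nikolai: 09:30-10:25, 10:35-12:10.
The longest is 10:35-12:10 at 95 minutes.

95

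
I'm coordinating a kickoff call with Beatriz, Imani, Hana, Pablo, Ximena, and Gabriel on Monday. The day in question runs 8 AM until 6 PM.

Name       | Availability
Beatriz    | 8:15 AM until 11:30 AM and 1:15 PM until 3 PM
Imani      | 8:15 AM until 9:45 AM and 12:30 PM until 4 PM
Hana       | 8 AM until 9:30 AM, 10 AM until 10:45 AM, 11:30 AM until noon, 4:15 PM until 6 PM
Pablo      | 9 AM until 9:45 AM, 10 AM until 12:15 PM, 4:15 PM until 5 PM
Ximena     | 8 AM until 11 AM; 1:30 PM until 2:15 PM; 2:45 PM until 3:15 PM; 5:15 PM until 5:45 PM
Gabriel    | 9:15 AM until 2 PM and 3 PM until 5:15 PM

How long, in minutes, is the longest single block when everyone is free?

Beatriz ∩ Imani: 08:15-09:45, 13:15-15:00.
Beatriz ∩ Imani ∩ Hana: 08:15-09:30.
Beatriz ∩ Imani ∩ Hana ∩ Pablo: 09:00-09:30.
Beatriz ∩ Imani ∩ Hana ∩ Pablo ∩ Ximena: 09:00-09:30.
Beatriz ∩ Imani ∩ Hana ∩ Pablo ∩ Ximena ∩ Gabriel: 09:15-09:30.
The longest is 09:15-09:30 at 15 minutes.

15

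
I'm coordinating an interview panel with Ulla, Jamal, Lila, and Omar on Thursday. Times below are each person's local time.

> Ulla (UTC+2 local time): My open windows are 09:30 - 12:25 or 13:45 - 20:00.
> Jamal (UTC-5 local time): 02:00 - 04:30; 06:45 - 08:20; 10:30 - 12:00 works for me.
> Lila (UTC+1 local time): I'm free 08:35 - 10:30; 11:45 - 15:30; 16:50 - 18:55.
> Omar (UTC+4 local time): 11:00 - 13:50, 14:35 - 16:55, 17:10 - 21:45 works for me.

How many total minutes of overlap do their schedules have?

265

Ulla in UTC: 07:30-10:25, 11:45-18:00 (subtract 2h to convert from UTC+2).
Jamal in UTC: 07:00-09:30, 11:45-13:20, 15:30-17:00 (add 5h to convert from UTC-5).
Lila in UTC: 07:35-09:30, 10:45-14:30, 15:50-17:55 (subtract 1h to convert from UTC+1).
Omar in UTC: 07:00-09:50, 10:35-12:55, 13:10-17:45 (subtract 4h to convert from UTC+4).
Ulla ∩ Jamal: 07:30-09:30, 11:45-13:20, 15:30-17:00.
Ulla ∩ Jamal ∩ Lila: 07:35-09:30, 11:45-13:20, 15:50-17:00.
Ulla ∩ Jamal ∩ Lila ∩ Omar: 07:35-09:30, 11:45-12:55, 13:10-13:20, 15:50-17:00.
So the common availability across everyone is 07:35-09:30, 11:45-12:55, 13:10-13:20, 15:50-17:00.
Summing the common windows: 115 + 70 + 10 + 70 = 265 minutes.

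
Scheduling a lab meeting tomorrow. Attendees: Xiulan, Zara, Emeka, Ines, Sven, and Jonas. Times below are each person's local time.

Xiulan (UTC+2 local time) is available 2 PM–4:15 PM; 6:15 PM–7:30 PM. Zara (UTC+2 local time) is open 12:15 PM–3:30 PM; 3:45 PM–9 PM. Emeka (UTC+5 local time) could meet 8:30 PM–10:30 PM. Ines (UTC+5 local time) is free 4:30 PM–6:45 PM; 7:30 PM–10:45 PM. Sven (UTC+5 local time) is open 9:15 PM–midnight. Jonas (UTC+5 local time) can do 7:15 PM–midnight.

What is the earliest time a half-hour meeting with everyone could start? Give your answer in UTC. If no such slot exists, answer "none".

16:15

Xiulan in UTC: 12:00-14:15, 16:15-17:30 (subtract 2h to convert from UTC+2).
Zara in UTC: 10:15-13:30, 13:45-19:00 (subtract 2h to convert from UTC+2).
Emeka in UTC: 15:30-17:30 (subtract 5h to convert from UTC+5).
Ines in UTC: 11:30-13:45, 14:30-17:45 (subtract 5h to convert from UTC+5).
Sven in UTC: 16:15-19:00 (subtract 5h to convert from UTC+5).
Jonas in UTC: 14:15-19:00 (subtract 5h to convert from UTC+5).
Xiulan ∩ Zara: 12:00-13:30, 13:45-14:15, 16:15-17:30.
Xiulan ∩ Zara ∩ Emeka: 16:15-17:30.
Xiulan ∩ Zara ∩ Emeka ∩ Ines: 16:15-17:30.
Xiulan ∩ Zara ∩ Emeka ∩ Ines ∩ Sven: 16:15-17:30.
Xiulan ∩ Zara ∩ Emeka ∩ Ines ∩ Sven ∩ Jonas: 16:15-17:30.
Those are the intersection windows.
The first common window of at least 30 minutes is 16:15-17:30, so the earliest start is 16:15.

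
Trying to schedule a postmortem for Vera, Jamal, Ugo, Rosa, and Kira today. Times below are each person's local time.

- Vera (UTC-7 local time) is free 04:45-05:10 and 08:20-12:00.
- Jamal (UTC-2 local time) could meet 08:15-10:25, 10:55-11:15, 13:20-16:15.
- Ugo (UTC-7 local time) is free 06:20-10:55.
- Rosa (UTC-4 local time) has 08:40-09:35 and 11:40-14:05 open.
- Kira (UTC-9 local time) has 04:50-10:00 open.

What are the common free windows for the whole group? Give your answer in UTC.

Vera in UTC: 11:45-12:10, 15:20-19:00 (add 7h to convert from UTC-7).
Jamal in UTC: 10:15-12:25, 12:55-13:15, 15:20-18:15 (add 2h to convert from UTC-2).
Ugo in UTC: 13:20-17:55 (add 7h to convert from UTC-7).
Rosa in UTC: 12:40-13:35, 15:40-18:05 (add 4h to convert from UTC-4).
Kira in UTC: 13:50-19:00 (add 9h to convert from UTC-9).
Vera ∩ Jamal: 11:45-12:10, 15:20-18:15.
Vera ∩ Jamal ∩ Ugo: 15:20-17:55.
Vera ∩ Jamal ∩ Ugo ∩ Rosa: 15:40-17:55.
Vera ∩ Jamal ∩ Ugo ∩ Rosa ∩ Kira: 15:40-17:55.

15:40-17:55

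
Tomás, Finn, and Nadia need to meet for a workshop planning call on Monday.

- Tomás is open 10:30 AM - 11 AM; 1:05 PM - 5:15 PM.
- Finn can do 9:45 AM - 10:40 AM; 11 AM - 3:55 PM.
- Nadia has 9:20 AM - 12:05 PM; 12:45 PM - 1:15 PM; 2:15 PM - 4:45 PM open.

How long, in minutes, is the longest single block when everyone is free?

Tomás ∩ Finn: 10:30-10:40, 13:05-15:55.
Tomás ∩ Finn ∩ Nadia: 10:30-10:40, 13:05-13:15, 14:15-15:55.
The longest is 14:15-15:55 at 100 minutes.

100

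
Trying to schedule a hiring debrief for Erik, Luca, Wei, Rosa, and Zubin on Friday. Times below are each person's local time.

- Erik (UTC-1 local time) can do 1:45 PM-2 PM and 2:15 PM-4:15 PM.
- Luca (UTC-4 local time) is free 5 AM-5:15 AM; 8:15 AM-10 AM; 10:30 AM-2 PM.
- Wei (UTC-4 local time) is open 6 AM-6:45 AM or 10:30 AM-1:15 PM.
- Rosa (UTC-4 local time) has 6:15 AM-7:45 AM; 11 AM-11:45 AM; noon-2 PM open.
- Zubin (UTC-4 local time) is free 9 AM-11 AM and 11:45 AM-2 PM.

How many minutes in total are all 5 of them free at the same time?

75

Erik in UTC: 14:45-15:00, 15:15-17:15 (add 1h to convert from UTC-1).
Luca in UTC: 09:00-09:15, 12:15-14:00, 14:30-18:00 (add 4h to convert from UTC-4).
Wei in UTC: 10:00-10:45, 14:30-17:15 (add 4h to convert from UTC-4).
Rosa in UTC: 10:15-11:45, 15:00-15:45, 16:00-18:00 (add 4h to convert from UTC-4).
Zubin in UTC: 13:00-15:00, 15:45-18:00 (add 4h to convert from UTC-4).
Erik ∩ Luca: 14:45-15:00, 15:15-17:15.
Erik ∩ Luca ∩ Wei: 14:45-15:00, 15:15-17:15.
Erik ∩ Luca ∩ Wei ∩ Rosa: 15:15-15:45, 16:00-17:15.
Erik ∩ Luca ∩ Wei ∩ Rosa ∩ Zubin: 16:00-17:15.
That's a single block of 75 minutes.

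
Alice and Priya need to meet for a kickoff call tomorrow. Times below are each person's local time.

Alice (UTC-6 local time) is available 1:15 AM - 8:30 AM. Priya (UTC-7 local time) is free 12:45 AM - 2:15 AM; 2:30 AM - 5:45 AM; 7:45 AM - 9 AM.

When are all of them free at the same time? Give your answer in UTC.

07:45-09:15, 09:30-12:45

Alice in UTC: 07:15-14:30 (add 6h to convert from UTC-6).
Priya in UTC: 07:45-09:15, 09:30-12:45, 14:45-16:00 (add 7h to convert from UTC-7).
Alice ∩ Priya: 07:45-09:15, 09:30-12:45.
Those are the intersection windows.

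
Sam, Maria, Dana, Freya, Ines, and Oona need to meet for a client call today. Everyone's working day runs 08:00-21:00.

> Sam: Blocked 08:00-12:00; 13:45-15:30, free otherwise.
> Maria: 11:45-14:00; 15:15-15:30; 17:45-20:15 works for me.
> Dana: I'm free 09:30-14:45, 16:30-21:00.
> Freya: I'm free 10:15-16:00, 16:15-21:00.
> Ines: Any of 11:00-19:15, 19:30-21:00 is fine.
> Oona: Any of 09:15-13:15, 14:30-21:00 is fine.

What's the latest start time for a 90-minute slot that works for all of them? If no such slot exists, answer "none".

17:45

Sam free: 12:00-13:45, 15:30-21:00 (invert busy blocks within the working day).
Maria free: 11:45-14:00, 15:15-15:30, 17:45-20:15.
Dana free: 09:30-14:45, 16:30-21:00.
Freya free: 10:15-16:00, 16:15-21:00.
Ines free: 11:00-19:15, 19:30-21:00.
Oona free: 09:15-13:15, 14:30-21:00.
Sam ∩ Maria: 12:00-13:45, 17:45-20:15.
Sam ∩ Maria ∩ Dana: 12:00-13:45, 17:45-20:15.
Sam ∩ Maria ∩ Dana ∩ Freya: 12:00-13:45, 17:45-20:15.
Sam ∩ Maria ∩ Dana ∩ Freya ∩ Ines: 12:00-13:45, 17:45-19:15, 19:30-20:15.
Sam ∩ Maria ∩ Dana ∩ Freya ∩ Ines ∩ Oona: 12:00-13:15, 17:45-19:15, 19:30-20:15.
The last common window of at least 90 minutes is 17:45-19:15; a 90-minute meeting can start as late as 17:45 and still end by 19:15.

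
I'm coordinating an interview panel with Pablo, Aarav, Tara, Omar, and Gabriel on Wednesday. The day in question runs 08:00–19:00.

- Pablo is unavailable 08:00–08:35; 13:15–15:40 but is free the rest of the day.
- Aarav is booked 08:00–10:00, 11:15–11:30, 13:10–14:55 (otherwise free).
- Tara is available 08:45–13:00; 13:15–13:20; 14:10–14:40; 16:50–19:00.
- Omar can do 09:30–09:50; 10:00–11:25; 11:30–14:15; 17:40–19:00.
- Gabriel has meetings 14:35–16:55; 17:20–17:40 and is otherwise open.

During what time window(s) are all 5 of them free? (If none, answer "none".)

Pablo free: 08:35-13:15, 15:40-19:00 (invert busy blocks within the working day).
Aarav free: 10:00-11:15, 11:30-13:10, 14:55-19:00 (invert busy blocks within the working day).
Tara free: 08:45-13:00, 13:15-13:20, 14:10-14:40, 16:50-19:00.
Omar free: 09:30-09:50, 10:00-11:25, 11:30-14:15, 17:40-19:00.
Gabriel free: 08:00-14:35, 16:55-17:20, 17:40-19:00 (invert busy blocks within the working day).
Pablo ∩ Aarav: 10:00-11:15, 11:30-13:10, 15:40-19:00.
Pablo ∩ Aarav ∩ Tara: 10:00-11:15, 11:30-13:00, 16:50-19:00.
Pablo ∩ Aarav ∩ Tara ∩ Omar: 10:00-11:15, 11:30-13:00, 17:40-19:00.
Pablo ∩ Aarav ∩ Tara ∩ Omar ∩ Gabriel: 10:00-11:15, 11:30-13:00, 17:40-19:00.

10:00-11:15, 11:30-13:00, 17:40-19:00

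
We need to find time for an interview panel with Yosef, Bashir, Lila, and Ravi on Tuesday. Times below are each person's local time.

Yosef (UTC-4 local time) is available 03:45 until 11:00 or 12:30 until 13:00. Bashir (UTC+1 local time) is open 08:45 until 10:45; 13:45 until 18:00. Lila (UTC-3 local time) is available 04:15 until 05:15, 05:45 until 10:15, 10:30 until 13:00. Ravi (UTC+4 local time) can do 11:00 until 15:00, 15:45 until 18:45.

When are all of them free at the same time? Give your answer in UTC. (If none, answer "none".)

07:45-08:15, 08:45-09:45, 12:45-13:15, 13:30-14:45

Yosef in UTC: 07:45-15:00, 16:30-17:00 (add 4h to convert from UTC-4).
Bashir in UTC: 07:45-09:45, 12:45-17:00 (subtract 1h to convert from UTC+1).
Lila in UTC: 07:15-08:15, 08:45-13:15, 13:30-16:00 (add 3h to convert from UTC-3).
Ravi in UTC: 07:00-11:00, 11:45-14:45 (subtract 4h to convert from UTC+4).
Yosef ∩ Bashir: 07:45-09:45, 12:45-15:00, 16:30-17:00.
Yosef ∩ Bashir ∩ Lila: 07:45-08:15, 08:45-09:45, 12:45-13:15, 13:30-15:00.
Yosef ∩ Bashir ∩ Lila ∩ Ravi: 07:45-08:15, 08:45-09:45, 12:45-13:15, 13:30-14:45.
So the common availability across everyone is 07:45-08:15, 08:45-09:45, 12:45-13:15, 13:30-14:45.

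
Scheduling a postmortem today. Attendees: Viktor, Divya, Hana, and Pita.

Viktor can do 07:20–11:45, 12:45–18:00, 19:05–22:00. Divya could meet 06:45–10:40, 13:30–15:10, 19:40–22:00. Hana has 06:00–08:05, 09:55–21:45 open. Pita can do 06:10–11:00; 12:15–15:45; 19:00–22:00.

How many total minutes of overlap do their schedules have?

315

Viktor ∩ Divya: 07:20-10:40, 13:30-15:10, 19:40-22:00.
Viktor ∩ Divya ∩ Hana: 07:20-08:05, 09:55-10:40, 13:30-15:10, 19:40-21:45.
Viktor ∩ Divya ∩ Hana ∩ Pita: 07:20-08:05, 09:55-10:40, 13:30-15:10, 19:40-21:45.
Summing the common windows: 45 + 45 + 100 + 125 = 315 minutes.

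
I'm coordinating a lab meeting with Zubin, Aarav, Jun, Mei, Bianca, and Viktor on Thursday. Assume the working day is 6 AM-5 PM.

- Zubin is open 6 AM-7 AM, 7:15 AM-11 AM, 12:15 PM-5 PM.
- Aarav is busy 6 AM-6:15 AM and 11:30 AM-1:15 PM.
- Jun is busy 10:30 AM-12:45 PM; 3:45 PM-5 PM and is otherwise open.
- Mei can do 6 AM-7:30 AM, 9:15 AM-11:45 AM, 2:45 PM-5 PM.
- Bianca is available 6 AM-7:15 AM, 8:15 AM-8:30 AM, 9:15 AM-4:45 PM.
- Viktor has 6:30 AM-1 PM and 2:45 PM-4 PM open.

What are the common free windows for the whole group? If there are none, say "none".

Zubin free: 06:00-07:00, 07:15-11:00, 12:15-17:00.
Aarav free: 06:15-11:30, 13:15-17:00 (invert busy blocks within the working day).
Jun free: 06:00-10:30, 12:45-15:45 (invert busy blocks within the working day).
Mei free: 06:00-07:30, 09:15-11:45, 14:45-17:00.
Bianca free: 06:00-07:15, 08:15-08:30, 09:15-16:45.
Viktor free: 06:30-13:00, 14:45-16:00.
Zubin ∩ Aarav: 06:15-07:00, 07:15-11:00, 13:15-17:00.
Zubin ∩ Aarav ∩ Jun: 06:15-07:00, 07:15-10:30, 13:15-15:45.
Zubin ∩ Aarav ∩ Jun ∩ Mei: 06:15-07:00, 07:15-07:30, 09:15-10:30, 14:45-15:45.
Zubin ∩ Aarav ∩ Jun ∩ Mei ∩ Bianca: 06:15-07:00, 09:15-10:30, 14:45-15:45.
Zubin ∩ Aarav ∩ Jun ∩ Mei ∩ Bianca ∩ Viktor: 06:30-07:00, 09:15-10:30, 14:45-15:45.

06:30-07:00, 09:15-10:30, 14:45-15:45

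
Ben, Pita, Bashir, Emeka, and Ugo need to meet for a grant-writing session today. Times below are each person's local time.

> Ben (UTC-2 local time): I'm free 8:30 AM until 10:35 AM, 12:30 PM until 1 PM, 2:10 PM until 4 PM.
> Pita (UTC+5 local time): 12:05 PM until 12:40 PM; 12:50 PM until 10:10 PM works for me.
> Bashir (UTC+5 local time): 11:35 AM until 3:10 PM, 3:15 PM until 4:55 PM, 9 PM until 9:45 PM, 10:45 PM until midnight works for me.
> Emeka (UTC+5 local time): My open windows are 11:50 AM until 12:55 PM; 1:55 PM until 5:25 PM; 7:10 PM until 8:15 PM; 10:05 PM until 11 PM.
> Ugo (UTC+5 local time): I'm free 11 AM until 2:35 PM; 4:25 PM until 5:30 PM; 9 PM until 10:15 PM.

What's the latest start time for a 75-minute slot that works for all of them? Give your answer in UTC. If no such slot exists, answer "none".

Ben in UTC: 10:30-12:35, 14:30-15:00, 16:10-18:00 (add 2h to convert from UTC-2).
Pita in UTC: 07:05-07:40, 07:50-17:10 (subtract 5h to convert from UTC+5).
Bashir in UTC: 06:35-10:10, 10:15-11:55, 16:00-16:45, 17:45-19:00 (subtract 5h to convert from UTC+5).
Emeka in UTC: 06:50-07:55, 08:55-12:25, 14:10-15:15, 17:05-18:00 (subtract 5h to convert from UTC+5).
Ugo in UTC: 06:00-09:35, 11:25-12:30, 16:00-17:15 (subtract 5h to convert from UTC+5).
Ben ∩ Pita: 10:30-12:35, 14:30-15:00, 16:10-17:10.
Ben ∩ Pita ∩ Bashir: 10:30-11:55, 16:10-16:45.
Ben ∩ Pita ∩ Bashir ∩ Emeka: 10:30-11:55.
Ben ∩ Pita ∩ Bashir ∩ Emeka ∩ Ugo: 11:25-11:55.
Those are the intersection windows.
No common window is at least 75 minutes long.

none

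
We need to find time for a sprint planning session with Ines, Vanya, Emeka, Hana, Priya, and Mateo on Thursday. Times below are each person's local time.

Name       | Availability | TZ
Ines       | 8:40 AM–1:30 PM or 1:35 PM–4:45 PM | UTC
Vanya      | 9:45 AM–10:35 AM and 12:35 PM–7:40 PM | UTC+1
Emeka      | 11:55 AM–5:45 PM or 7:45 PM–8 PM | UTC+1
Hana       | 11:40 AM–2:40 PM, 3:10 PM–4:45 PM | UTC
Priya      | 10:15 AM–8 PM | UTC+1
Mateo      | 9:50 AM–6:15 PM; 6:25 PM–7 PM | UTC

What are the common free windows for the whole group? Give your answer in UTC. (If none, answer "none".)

Ines in UTC: 08:40-13:30, 13:35-16:45.
Vanya in UTC: 08:45-09:35, 11:35-18:40 (subtract 1h to convert from UTC+1).
Emeka in UTC: 10:55-16:45, 18:45-19:00 (subtract 1h to convert from UTC+1).
Hana in UTC: 11:40-14:40, 15:10-16:45.
Priya in UTC: 09:15-19:00 (subtract 1h to convert from UTC+1).
Mateo in UTC: 09:50-18:15, 18:25-19:00.
Ines ∩ Vanya: 08:45-09:35, 11:35-13:30, 13:35-16:45.
Ines ∩ Vanya ∩ Emeka: 11:35-13:30, 13:35-16:45.
Ines ∩ Vanya ∩ Emeka ∩ Hana: 11:40-13:30, 13:35-14:40, 15:10-16:45.
Ines ∩ Vanya ∩ Emeka ∩ Hana ∩ Priya: 11:40-13:30, 13:35-14:40, 15:10-16:45.
Ines ∩ Vanya ∩ Emeka ∩ Hana ∩ Priya ∩ Mateo: 11:40-13:30, 13:35-14:40, 15:10-16:45.

11:40-13:30, 13:35-14:40, 15:10-16:45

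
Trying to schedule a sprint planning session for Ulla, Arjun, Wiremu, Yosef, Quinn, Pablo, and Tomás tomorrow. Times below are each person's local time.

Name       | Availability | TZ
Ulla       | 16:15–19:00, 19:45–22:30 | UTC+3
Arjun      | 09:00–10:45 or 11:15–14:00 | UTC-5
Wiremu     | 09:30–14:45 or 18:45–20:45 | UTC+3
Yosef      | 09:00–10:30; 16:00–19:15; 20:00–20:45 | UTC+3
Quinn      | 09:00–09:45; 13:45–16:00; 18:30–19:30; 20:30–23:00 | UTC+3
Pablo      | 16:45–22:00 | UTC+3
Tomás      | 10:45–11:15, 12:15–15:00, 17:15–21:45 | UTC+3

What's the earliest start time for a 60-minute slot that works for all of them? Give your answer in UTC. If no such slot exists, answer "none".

none

Ulla in UTC: 13:15-16:00, 16:45-19:30 (subtract 3h to convert from UTC+3).
Arjun in UTC: 14:00-15:45, 16:15-19:00 (add 5h to convert from UTC-5).
Wiremu in UTC: 06:30-11:45, 15:45-17:45 (subtract 3h to convert from UTC+3).
Yosef in UTC: 06:00-07:30, 13:00-16:15, 17:00-17:45 (subtract 3h to convert from UTC+3).
Quinn in UTC: 06:00-06:45, 10:45-13:00, 15:30-16:30, 17:30-20:00 (subtract 3h to convert from UTC+3).
Pablo in UTC: 13:45-19:00 (subtract 3h to convert from UTC+3).
Tomás in UTC: 07:45-08:15, 09:15-12:00, 14:15-18:45 (subtract 3h to convert from UTC+3).
Ulla ∩ Arjun: 14:00-15:45, 16:45-19:00.
Ulla ∩ Arjun ∩ Wiremu: 16:45-17:45.
Ulla ∩ Arjun ∩ Wiremu ∩ Yosef: 17:00-17:45.
Ulla ∩ Arjun ∩ Wiremu ∩ Yosef ∩ Quinn: 17:30-17:45.
Ulla ∩ Arjun ∩ Wiremu ∩ Yosef ∩ Quinn ∩ Pablo: 17:30-17:45.
Ulla ∩ Arjun ∩ Wiremu ∩ Yosef ∩ Quinn ∩ Pablo ∩ Tomás: 17:30-17:45.
No common window is at least 60 minutes long.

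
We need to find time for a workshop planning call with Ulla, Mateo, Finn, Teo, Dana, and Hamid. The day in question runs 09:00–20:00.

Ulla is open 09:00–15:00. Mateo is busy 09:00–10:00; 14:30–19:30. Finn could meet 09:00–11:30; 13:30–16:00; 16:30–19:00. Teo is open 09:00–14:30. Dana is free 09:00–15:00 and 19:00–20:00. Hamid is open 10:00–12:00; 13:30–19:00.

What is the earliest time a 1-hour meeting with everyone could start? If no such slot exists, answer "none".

10:00

Ulla free: 09:00-15:00.
Mateo free: 10:00-14:30, 19:30-20:00 (invert busy blocks within the working day).
Finn free: 09:00-11:30, 13:30-16:00, 16:30-19:00.
Teo free: 09:00-14:30.
Dana free: 09:00-15:00, 19:00-20:00.
Hamid free: 10:00-12:00, 13:30-19:00.
Ulla ∩ Mateo: 10:00-14:30.
Ulla ∩ Mateo ∩ Finn: 10:00-11:30, 13:30-14:30.
Ulla ∩ Mateo ∩ Finn ∩ Teo: 10:00-11:30, 13:30-14:30.
Ulla ∩ Mateo ∩ Finn ∩ Teo ∩ Dana: 10:00-11:30, 13:30-14:30.
Ulla ∩ Mateo ∩ Finn ∩ Teo ∩ Dana ∩ Hamid: 10:00-11:30, 13:30-14:30.
The first common window of at least 60 minutes is 10:00-11:30, so the earliest start is 10:00.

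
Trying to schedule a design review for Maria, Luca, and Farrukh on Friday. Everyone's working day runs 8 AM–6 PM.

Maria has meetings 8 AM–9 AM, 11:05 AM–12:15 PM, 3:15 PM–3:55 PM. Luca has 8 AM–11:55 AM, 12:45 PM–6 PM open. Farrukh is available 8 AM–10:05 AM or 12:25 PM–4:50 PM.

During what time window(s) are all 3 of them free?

09:00-10:05, 12:45-15:15, 15:55-16:50

Maria free: 09:00-11:05, 12:15-15:15, 15:55-18:00 (invert busy blocks within the working day).
Luca free: 08:00-11:55, 12:45-18:00.
Farrukh free: 08:00-10:05, 12:25-16:50.
Maria ∩ Luca: 09:00-11:05, 12:45-15:15, 15:55-18:00.
Maria ∩ Luca ∩ Farrukh: 09:00-10:05, 12:45-15:15, 15:55-16:50.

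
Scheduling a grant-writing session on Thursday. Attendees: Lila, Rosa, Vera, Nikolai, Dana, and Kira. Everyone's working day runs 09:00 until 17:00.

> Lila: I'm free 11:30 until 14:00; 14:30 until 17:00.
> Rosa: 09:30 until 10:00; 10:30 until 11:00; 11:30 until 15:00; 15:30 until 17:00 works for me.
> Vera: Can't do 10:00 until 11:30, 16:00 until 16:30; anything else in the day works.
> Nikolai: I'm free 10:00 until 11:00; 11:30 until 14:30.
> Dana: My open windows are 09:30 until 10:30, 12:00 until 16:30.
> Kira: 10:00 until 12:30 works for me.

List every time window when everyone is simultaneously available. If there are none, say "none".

Lila free: 11:30-14:00, 14:30-17:00.
Rosa free: 09:30-10:00, 10:30-11:00, 11:30-15:00, 15:30-17:00.
Vera free: 09:00-10:00, 11:30-16:00, 16:30-17:00 (invert busy blocks within the working day).
Nikolai free: 10:00-11:00, 11:30-14:30.
Dana free: 09:30-10:30, 12:00-16:30.
Kira free: 10:00-12:30.
Lila ∩ Rosa: 11:30-14:00, 14:30-15:00, 15:30-17:00.
Lila ∩ Rosa ∩ Vera: 11:30-14:00, 14:30-15:00, 15:30-16:00, 16:30-17:00.
Lila ∩ Rosa ∩ Vera ∩ Nikolai: 11:30-14:00.
Lila ∩ Rosa ∩ Vera ∩ Nikolai ∩ Dana: 12:00-14:00.
Lila ∩ Rosa ∩ Vera ∩ Nikolai ∩ Dana ∩ Kira: 12:00-12:30.

12:00-12:30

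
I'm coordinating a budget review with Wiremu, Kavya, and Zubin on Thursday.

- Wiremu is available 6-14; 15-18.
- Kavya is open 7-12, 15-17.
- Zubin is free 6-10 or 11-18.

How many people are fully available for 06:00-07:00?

Wiremu and Zubin can make the full 06:00-07:00 slot — that's 2.

2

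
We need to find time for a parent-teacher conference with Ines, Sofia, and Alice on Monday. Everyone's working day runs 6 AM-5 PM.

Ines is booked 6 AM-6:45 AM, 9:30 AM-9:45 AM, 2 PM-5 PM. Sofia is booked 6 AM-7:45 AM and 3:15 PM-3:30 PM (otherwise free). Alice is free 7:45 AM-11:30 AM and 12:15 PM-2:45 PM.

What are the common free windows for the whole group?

Ines free: 06:45-09:30, 09:45-14:00 (invert busy blocks within the working day).
Sofia free: 07:45-15:15, 15:30-17:00 (invert busy blocks within the working day).
Alice free: 07:45-11:30, 12:15-14:45.
Ines ∩ Sofia: 07:45-09:30, 09:45-14:00.
Ines ∩ Sofia ∩ Alice: 07:45-09:30, 09:45-11:30, 12:15-14:00.

07:45-09:30, 09:45-11:30, 12:15-14:00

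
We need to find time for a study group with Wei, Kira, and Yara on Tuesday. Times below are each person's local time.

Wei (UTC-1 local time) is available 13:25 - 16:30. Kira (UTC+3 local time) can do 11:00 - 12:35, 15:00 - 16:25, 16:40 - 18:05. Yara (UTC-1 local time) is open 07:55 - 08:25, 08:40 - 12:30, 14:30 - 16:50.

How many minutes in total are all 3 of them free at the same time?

0

Wei in UTC: 14:25-17:30 (add 1h to convert from UTC-1).
Kira in UTC: 08:00-09:35, 12:00-13:25, 13:40-15:05 (subtract 3h to convert from UTC+3).
Yara in UTC: 08:55-09:25, 09:40-13:30, 15:30-17:50 (add 1h to convert from UTC-1).
Wei ∩ Kira: 14:25-15:05.
Wei ∩ Kira ∩ Yara: ∅.
There is no time when everyone is free.
There is no common window, so the total is 0 minutes.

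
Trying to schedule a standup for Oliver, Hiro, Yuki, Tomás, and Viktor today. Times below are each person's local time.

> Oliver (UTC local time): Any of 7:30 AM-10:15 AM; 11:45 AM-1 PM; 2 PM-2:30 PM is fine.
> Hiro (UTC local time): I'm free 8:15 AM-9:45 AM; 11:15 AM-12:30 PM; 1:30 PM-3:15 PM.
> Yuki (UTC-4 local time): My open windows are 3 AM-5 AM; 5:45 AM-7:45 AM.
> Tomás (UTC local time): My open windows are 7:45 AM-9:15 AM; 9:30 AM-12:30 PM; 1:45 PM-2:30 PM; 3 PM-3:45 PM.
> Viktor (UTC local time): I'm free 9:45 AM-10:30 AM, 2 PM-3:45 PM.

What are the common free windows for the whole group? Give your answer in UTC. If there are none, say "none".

none

Oliver in UTC: 07:30-10:15, 11:45-13:00, 14:00-14:30.
Hiro in UTC: 08:15-09:45, 11:15-12:30, 13:30-15:15.
Yuki in UTC: 07:00-09:00, 09:45-11:45 (add 4h to convert from UTC-4).
Tomás in UTC: 07:45-09:15, 09:30-12:30, 13:45-14:30, 15:00-15:45.
Viktor in UTC: 09:45-10:30, 14:00-15:45.
Oliver ∩ Hiro: 08:15-09:45, 11:45-12:30, 14:00-14:30.
Oliver ∩ Hiro ∩ Yuki: 08:15-09:00.
Oliver ∩ Hiro ∩ Yuki ∩ Tomás: 08:15-09:00.
Oliver ∩ Hiro ∩ Yuki ∩ Tomás ∩ Viktor: ∅.
There is no time when everyone is free.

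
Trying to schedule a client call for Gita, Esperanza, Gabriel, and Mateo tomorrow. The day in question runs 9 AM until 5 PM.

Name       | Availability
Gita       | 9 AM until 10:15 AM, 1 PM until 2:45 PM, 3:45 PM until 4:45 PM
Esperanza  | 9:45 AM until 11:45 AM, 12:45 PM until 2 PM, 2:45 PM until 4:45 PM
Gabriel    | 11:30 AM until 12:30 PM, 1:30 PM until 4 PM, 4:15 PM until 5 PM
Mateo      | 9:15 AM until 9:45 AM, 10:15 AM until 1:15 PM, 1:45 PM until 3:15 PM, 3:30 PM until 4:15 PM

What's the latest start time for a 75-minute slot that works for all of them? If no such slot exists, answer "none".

none

Gita ∩ Esperanza: 09:45-10:15, 13:00-14:00, 15:45-16:45.
Gita ∩ Esperanza ∩ Gabriel: 13:30-14:00, 15:45-16:00, 16:15-16:45.
Gita ∩ Esperanza ∩ Gabriel ∩ Mateo: 13:45-14:00, 15:45-16:00.
Those are the intersection windows.
No common window is at least 75 minutes long.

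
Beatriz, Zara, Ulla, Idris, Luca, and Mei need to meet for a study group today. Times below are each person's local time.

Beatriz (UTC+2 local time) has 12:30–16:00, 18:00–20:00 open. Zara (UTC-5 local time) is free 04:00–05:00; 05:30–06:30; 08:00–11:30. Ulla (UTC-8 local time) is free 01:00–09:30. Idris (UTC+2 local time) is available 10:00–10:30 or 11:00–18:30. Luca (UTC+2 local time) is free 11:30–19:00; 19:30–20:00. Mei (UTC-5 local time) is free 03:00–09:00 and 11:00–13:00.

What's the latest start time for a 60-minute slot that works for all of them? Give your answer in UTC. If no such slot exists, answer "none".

Beatriz in UTC: 10:30-14:00, 16:00-18:00 (subtract 2h to convert from UTC+2).
Zara in UTC: 09:00-10:00, 10:30-11:30, 13:00-16:30 (add 5h to convert from UTC-5).
Ulla in UTC: 09:00-17:30 (add 8h to convert from UTC-8).
Idris in UTC: 08:00-08:30, 09:00-16:30 (subtract 2h to convert from UTC+2).
Luca in UTC: 09:30-17:00, 17:30-18:00 (subtract 2h to convert from UTC+2).
Mei in UTC: 08:00-14:00, 16:00-18:00 (add 5h to convert from UTC-5).
Beatriz ∩ Zara: 10:30-11:30, 13:00-14:00, 16:00-16:30.
Beatriz ∩ Zara ∩ Ulla: 10:30-11:30, 13:00-14:00, 16:00-16:30.
Beatriz ∩ Zara ∩ Ulla ∩ Idris: 10:30-11:30, 13:00-14:00, 16:00-16:30.
Beatriz ∩ Zara ∩ Ulla ∩ Idris ∩ Luca: 10:30-11:30, 13:00-14:00, 16:00-16:30.
Beatriz ∩ Zara ∩ Ulla ∩ Idris ∩ Luca ∩ Mei: 10:30-11:30, 13:00-14:00, 16:00-16:30.
The last common window of at least 60 minutes is 13:00-14:00; a 60-minute meeting can start as late as 13:00 and still end by 14:00.

13:00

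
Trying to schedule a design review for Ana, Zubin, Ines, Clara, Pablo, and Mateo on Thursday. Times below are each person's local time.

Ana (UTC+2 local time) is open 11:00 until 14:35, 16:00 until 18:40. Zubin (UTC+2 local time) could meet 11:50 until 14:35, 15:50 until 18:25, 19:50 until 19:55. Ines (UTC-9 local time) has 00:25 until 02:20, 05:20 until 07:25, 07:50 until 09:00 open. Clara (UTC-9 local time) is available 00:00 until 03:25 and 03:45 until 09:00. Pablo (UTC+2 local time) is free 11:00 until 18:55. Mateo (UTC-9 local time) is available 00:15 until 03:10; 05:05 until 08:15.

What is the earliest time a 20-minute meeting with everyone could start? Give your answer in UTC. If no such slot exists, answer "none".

Ana in UTC: 09:00-12:35, 14:00-16:40 (subtract 2h to convert from UTC+2).
Zubin in UTC: 09:50-12:35, 13:50-16:25, 17:50-17:55 (subtract 2h to convert from UTC+2).
Ines in UTC: 09:25-11:20, 14:20-16:25, 16:50-18:00 (add 9h to convert from UTC-9).
Clara in UTC: 09:00-12:25, 12:45-18:00 (add 9h to convert from UTC-9).
Pablo in UTC: 09:00-16:55 (subtract 2h to convert from UTC+2).
Mateo in UTC: 09:15-12:10, 14:05-17:15 (add 9h to convert from UTC-9).
Ana ∩ Zubin: 09:50-12:35, 14:00-16:25.
Ana ∩ Zubin ∩ Ines: 09:50-11:20, 14:20-16:25.
Ana ∩ Zubin ∩ Ines ∩ Clara: 09:50-11:20, 14:20-16:25.
Ana ∩ Zubin ∩ Ines ∩ Clara ∩ Pablo: 09:50-11:20, 14:20-16:25.
Ana ∩ Zubin ∩ Ines ∩ Clara ∩ Pablo ∩ Mateo: 09:50-11:20, 14:20-16:25.
The first common window of at least 20 minutes is 09:50-11:20, so the earliest start is 09:50.

09:50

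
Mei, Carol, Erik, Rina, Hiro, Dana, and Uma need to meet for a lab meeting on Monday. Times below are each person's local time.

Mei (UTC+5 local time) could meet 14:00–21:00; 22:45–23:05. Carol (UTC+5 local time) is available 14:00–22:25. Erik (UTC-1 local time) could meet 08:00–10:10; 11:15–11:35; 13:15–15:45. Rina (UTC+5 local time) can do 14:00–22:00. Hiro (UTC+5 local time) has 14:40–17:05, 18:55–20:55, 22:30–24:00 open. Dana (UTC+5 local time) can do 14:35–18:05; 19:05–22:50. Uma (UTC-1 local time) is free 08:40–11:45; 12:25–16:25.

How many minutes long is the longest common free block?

100

Mei in UTC: 09:00-16:00, 17:45-18:05 (subtract 5h to convert from UTC+5).
Carol in UTC: 09:00-17:25 (subtract 5h to convert from UTC+5).
Erik in UTC: 09:00-11:10, 12:15-12:35, 14:15-16:45 (add 1h to convert from UTC-1).
Rina in UTC: 09:00-17:00 (subtract 5h to convert from UTC+5).
Hiro in UTC: 09:40-12:05, 13:55-15:55, 17:30-19:00 (subtract 5h to convert from UTC+5).
Dana in UTC: 09:35-13:05, 14:05-17:50 (subtract 5h to convert from UTC+5).
Uma in UTC: 09:40-12:45, 13:25-17:25 (add 1h to convert from UTC-1).
Mei ∩ Carol: 09:00-16:00.
Mei ∩ Carol ∩ Erik: 09:00-11:10, 12:15-12:35, 14:15-16:00.
Mei ∩ Carol ∩ Erik ∩ Rina: 09:00-11:10, 12:15-12:35, 14:15-16:00.
Mei ∩ Carol ∩ Erik ∩ Rina ∩ Hiro: 09:40-11:10, 14:15-15:55.
Mei ∩ Carol ∩ Erik ∩ Rina ∩ Hiro ∩ Dana: 09:40-11:10, 14:15-15:55.
Mei ∩ Carol ∩ Erik ∩ Rina ∩ Hiro ∩ Dana ∩ Uma: 09:40-11:10, 14:15-15:55.
Those are the intersection windows.
The longest is 14:15-15:55 at 100 minutes.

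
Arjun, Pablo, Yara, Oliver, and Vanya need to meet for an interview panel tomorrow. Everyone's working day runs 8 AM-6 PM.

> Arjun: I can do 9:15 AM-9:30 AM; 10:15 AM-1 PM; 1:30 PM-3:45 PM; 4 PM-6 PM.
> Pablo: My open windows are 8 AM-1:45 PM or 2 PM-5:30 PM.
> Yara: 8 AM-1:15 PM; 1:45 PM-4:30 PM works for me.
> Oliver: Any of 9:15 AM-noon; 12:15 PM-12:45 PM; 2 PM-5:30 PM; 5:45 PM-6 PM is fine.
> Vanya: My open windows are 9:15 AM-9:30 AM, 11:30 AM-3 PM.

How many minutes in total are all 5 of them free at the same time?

Arjun ∩ Pablo: 09:15-09:30, 10:15-13:00, 13:30-13:45, 14:00-15:45, 16:00-17:30.
Arjun ∩ Pablo ∩ Yara: 09:15-09:30, 10:15-13:00, 14:00-15:45, 16:00-16:30.
Arjun ∩ Pablo ∩ Yara ∩ Oliver: 09:15-09:30, 10:15-12:00, 12:15-12:45, 14:00-15:45, 16:00-16:30.
Arjun ∩ Pablo ∩ Yara ∩ Oliver ∩ Vanya: 09:15-09:30, 11:30-12:00, 12:15-12:45, 14:00-15:00.
Summing the common windows: 15 + 30 + 30 + 60 = 135 minutes.

135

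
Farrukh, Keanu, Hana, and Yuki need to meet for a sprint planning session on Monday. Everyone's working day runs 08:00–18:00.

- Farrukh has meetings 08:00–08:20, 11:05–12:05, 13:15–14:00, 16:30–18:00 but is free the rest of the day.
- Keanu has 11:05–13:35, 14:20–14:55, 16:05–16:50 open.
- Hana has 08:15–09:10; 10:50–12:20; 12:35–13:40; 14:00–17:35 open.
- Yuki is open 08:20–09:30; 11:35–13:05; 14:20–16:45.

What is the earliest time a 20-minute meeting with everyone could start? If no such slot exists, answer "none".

Farrukh free: 08:20-11:05, 12:05-13:15, 14:00-16:30 (invert busy blocks within the working day).
Keanu free: 11:05-13:35, 14:20-14:55, 16:05-16:50.
Hana free: 08:15-09:10, 10:50-12:20, 12:35-13:40, 14:00-17:35.
Yuki free: 08:20-09:30, 11:35-13:05, 14:20-16:45.
Farrukh ∩ Keanu: 12:05-13:15, 14:20-14:55, 16:05-16:30.
Farrukh ∩ Keanu ∩ Hana: 12:05-12:20, 12:35-13:15, 14:20-14:55, 16:05-16:30.
Farrukh ∩ Keanu ∩ Hana ∩ Yuki: 12:05-12:20, 12:35-13:05, 14:20-14:55, 16:05-16:30.
So the common availability across everyone is 12:05-12:20, 12:35-13:05, 14:20-14:55, 16:05-16:30.
The first common window of at least 20 minutes is 12:35-13:05, so the earliest start is 12:35.

12:35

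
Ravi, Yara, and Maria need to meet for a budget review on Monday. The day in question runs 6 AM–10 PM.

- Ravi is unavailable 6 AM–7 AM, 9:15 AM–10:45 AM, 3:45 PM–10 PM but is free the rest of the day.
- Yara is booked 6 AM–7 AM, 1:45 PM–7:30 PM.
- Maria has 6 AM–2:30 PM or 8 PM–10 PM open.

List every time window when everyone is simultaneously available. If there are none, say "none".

07:00-09:15, 10:45-13:45

Ravi free: 07:00-09:15, 10:45-15:45 (invert busy blocks within the working day).
Yara free: 07:00-13:45, 19:30-22:00 (invert busy blocks within the working day).
Maria free: 06:00-14:30, 20:00-22:00.
Ravi ∩ Yara: 07:00-09:15, 10:45-13:45.
Ravi ∩ Yara ∩ Maria: 07:00-09:15, 10:45-13:45.
Those are the intersection windows.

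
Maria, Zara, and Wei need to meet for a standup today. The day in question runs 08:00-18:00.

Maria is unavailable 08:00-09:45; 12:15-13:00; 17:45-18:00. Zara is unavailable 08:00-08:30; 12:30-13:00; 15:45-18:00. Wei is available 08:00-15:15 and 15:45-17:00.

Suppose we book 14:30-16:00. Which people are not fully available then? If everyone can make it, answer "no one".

Maria free: 09:45-12:15, 13:00-17:45 (invert busy blocks within the working day).
Zara free: 08:30-12:30, 13:00-15:45 (invert busy blocks within the working day).
Wei free: 08:00-15:15, 15:45-17:00.
Maria: free for 14:30-16:00. Zara: not fully free for 14:30-16:00. Wei: not fully free for 14:30-16:00.

Wei, Zara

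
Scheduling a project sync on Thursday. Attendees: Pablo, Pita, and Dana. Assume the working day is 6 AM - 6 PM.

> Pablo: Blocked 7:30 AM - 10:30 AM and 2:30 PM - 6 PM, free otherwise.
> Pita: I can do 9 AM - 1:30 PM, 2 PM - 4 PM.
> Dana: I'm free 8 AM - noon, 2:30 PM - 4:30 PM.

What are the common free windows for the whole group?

10:30-12:00

Pablo free: 06:00-07:30, 10:30-14:30 (invert busy blocks within the working day).
Pita free: 09:00-13:30, 14:00-16:00.
Dana free: 08:00-12:00, 14:30-16:30.
Pablo ∩ Pita: 10:30-13:30, 14:00-14:30.
Pablo ∩ Pita ∩ Dana: 10:30-12:00.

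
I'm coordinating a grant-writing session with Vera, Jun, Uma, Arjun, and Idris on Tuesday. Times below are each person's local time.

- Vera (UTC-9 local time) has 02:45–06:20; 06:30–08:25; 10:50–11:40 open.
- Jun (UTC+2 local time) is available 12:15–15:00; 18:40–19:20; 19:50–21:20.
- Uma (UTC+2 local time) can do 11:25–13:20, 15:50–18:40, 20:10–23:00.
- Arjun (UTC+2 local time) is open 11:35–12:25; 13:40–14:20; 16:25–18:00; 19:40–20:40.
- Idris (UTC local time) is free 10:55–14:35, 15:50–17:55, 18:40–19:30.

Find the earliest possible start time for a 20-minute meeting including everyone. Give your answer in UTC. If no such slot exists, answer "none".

Vera in UTC: 11:45-15:20, 15:30-17:25, 19:50-20:40 (add 9h to convert from UTC-9).
Jun in UTC: 10:15-13:00, 16:40-17:20, 17:50-19:20 (subtract 2h to convert from UTC+2).
Uma in UTC: 09:25-11:20, 13:50-16:40, 18:10-21:00 (subtract 2h to convert from UTC+2).
Arjun in UTC: 09:35-10:25, 11:40-12:20, 14:25-16:00, 17:40-18:40 (subtract 2h to convert from UTC+2).
Idris in UTC: 10:55-14:35, 15:50-17:55, 18:40-19:30.
Vera ∩ Jun: 11:45-13:00, 16:40-17:20.
Vera ∩ Jun ∩ Uma: ∅.
Vera ∩ Jun ∩ Uma ∩ Arjun: ∅.
Vera ∩ Jun ∩ Uma ∩ Arjun ∩ Idris: ∅.
There is no time when everyone is free.
No common window is at least 20 minutes long.

none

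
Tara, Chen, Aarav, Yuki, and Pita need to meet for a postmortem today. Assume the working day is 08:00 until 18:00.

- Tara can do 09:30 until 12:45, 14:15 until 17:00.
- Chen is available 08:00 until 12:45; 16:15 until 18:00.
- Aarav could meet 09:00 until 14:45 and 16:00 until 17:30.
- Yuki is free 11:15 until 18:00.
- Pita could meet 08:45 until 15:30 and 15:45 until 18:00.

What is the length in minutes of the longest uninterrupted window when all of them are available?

90

Tara ∩ Chen: 09:30-12:45, 16:15-17:00.
Tara ∩ Chen ∩ Aarav: 09:30-12:45, 16:15-17:00.
Tara ∩ Chen ∩ Aarav ∩ Yuki: 11:15-12:45, 16:15-17:00.
Tara ∩ Chen ∩ Aarav ∩ Yuki ∩ Pita: 11:15-12:45, 16:15-17:00.
The longest is 11:15-12:45 at 90 minutes.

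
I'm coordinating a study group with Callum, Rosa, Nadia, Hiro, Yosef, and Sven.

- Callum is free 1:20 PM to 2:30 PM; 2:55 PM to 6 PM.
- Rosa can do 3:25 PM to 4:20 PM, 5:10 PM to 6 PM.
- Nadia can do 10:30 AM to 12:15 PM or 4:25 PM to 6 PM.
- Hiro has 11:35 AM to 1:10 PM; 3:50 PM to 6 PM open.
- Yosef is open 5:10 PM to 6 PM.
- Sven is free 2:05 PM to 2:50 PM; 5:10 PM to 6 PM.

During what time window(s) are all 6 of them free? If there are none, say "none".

Callum ∩ Rosa: 15:25-16:20, 17:10-18:00.
Callum ∩ Rosa ∩ Nadia: 17:10-18:00.
Callum ∩ Rosa ∩ Nadia ∩ Hiro: 17:10-18:00.
Callum ∩ Rosa ∩ Nadia ∩ Hiro ∩ Yosef: 17:10-18:00.
Callum ∩ Rosa ∩ Nadia ∩ Hiro ∩ Yosef ∩ Sven: 17:10-18:00.

17:10-18:00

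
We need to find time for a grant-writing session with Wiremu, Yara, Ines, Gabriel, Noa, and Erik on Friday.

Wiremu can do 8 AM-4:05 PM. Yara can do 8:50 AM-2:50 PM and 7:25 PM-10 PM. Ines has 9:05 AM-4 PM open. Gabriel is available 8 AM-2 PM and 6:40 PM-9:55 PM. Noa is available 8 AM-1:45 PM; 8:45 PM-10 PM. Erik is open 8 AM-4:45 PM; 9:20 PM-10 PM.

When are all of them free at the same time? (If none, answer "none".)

Wiremu ∩ Yara: 08:50-14:50.
Wiremu ∩ Yara ∩ Ines: 09:05-14:50.
Wiremu ∩ Yara ∩ Ines ∩ Gabriel: 09:05-14:00.
Wiremu ∩ Yara ∩ Ines ∩ Gabriel ∩ Noa: 09:05-13:45.
Wiremu ∩ Yara ∩ Ines ∩ Gabriel ∩ Noa ∩ Erik: 09:05-13:45.

09:05-13:45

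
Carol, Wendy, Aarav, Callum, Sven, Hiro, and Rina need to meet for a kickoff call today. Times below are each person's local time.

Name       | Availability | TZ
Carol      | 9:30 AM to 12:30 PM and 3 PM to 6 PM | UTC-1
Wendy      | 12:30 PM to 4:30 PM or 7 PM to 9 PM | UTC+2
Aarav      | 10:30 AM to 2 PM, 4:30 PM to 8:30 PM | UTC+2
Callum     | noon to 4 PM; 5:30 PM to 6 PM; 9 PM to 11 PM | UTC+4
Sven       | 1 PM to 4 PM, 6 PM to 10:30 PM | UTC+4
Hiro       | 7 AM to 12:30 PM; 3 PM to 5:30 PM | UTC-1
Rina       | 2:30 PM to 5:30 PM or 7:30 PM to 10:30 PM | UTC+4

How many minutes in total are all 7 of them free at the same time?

180

Carol in UTC: 10:30-13:30, 16:00-19:00 (add 1h to convert from UTC-1).
Wendy in UTC: 10:30-14:30, 17:00-19:00 (subtract 2h to convert from UTC+2).
Aarav in UTC: 08:30-12:00, 14:30-18:30 (subtract 2h to convert from UTC+2).
Callum in UTC: 08:00-12:00, 13:30-14:00, 17:00-19:00 (subtract 4h to convert from UTC+4).
Sven in UTC: 09:00-12:00, 14:00-18:30 (subtract 4h to convert from UTC+4).
Hiro in UTC: 08:00-13:30, 16:00-18:30 (add 1h to convert from UTC-1).
Rina in UTC: 10:30-13:30, 15:30-18:30 (subtract 4h to convert from UTC+4).
Carol ∩ Wendy: 10:30-13:30, 17:00-19:00.
Carol ∩ Wendy ∩ Aarav: 10:30-12:00, 17:00-18:30.
Carol ∩ Wendy ∩ Aarav ∩ Callum: 10:30-12:00, 17:00-18:30.
Carol ∩ Wendy ∩ Aarav ∩ Callum ∩ Sven: 10:30-12:00, 17:00-18:30.
Carol ∩ Wendy ∩ Aarav ∩ Callum ∩ Sven ∩ Hiro: 10:30-12:00, 17:00-18:30.
Carol ∩ Wendy ∩ Aarav ∩ Callum ∩ Sven ∩ Hiro ∩ Rina: 10:30-12:00, 17:00-18:30.
Summing the common windows: 90 + 90 = 180 minutes.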